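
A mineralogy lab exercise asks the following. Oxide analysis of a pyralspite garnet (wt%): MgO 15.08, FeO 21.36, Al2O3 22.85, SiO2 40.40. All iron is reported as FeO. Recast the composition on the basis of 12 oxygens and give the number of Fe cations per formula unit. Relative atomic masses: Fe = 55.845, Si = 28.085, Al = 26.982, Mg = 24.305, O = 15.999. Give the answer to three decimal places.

1.327 Fe apfu

MgO: 15.08/40.304 = 0.37416 mol → 0.37416 mol Mg, 0.37416 mol O.
FeO: 21.36/71.844 = 0.29731 mol → 0.29731 mol Fe, 0.29731 mol O.
Al2O3: 22.85/101.961 = 0.22411 mol → 0.44822 mol Al, 0.67233 mol O.
SiO2: 40.40/60.083 = 0.67240 mol → 0.67240 mol Si, 1.34480 mol O.
Total oxygen = 2.68860 mol. Normalization factor = 12/2.68860 = 4.46329.
Fe per 12 O = 0.29731 × 4.46329 = 1.327.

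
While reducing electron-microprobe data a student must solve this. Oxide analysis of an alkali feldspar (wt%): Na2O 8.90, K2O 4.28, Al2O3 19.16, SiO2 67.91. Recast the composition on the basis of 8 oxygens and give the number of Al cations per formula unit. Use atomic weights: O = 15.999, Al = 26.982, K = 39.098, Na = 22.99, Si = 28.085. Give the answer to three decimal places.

0.998 Al apfu

Na2O (M=61.979): mol = 0.14360; Na = 0.28720, O = 0.14360.
K2O (M=94.195): mol = 0.04544; K = 0.09088, O = 0.04544.
Al2O3 (M=101.961): mol = 0.18791; Al = 0.37582, O = 0.56373.
SiO2 (M=60.083): mol = 1.13027; Si = 1.13027, O = 2.26054.
ΣO = 3.01331; factor = 8/ΣO = 2.65489.
Al apfu = 0.37582 × 2.65489 = 0.998.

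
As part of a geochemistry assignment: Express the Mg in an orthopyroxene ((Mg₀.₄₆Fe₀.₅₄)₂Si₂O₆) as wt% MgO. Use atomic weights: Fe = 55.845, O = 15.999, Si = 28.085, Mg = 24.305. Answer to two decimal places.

Molar mass of (Mg₀.₄₆Fe₀.₅₄)₂Si₂O₆ = 0.92*24.305 + 1.08*55.845 + 2*28.085 + 6*15.999 = 234.837 g/mol.
Each formula unit contains 0.92 Mg, equivalent to 0.92/1 = 0.9200 mol MgO.
M(MgO) = 1×24.305 + 1×15.999 = 40.304 g/mol.
Mass of MgO per formula unit = 0.9200 × 40.304 = 37.080 g.
MgO wt% = 37.080 / 234.837 × 100 = 15.79%.

15.79 wt%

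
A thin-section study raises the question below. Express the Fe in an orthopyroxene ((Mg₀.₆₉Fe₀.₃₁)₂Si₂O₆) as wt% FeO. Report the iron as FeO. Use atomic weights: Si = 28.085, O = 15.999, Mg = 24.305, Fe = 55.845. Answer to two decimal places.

20.22 wt%

M((Mg₀.₆₉Fe₀.₃₁)₂Si₂O₆) = 220.329 g/mol; M(FeO) = 71.844 g/mol.
Moles FeO per formula unit = 0.62 Fe ÷ 1 = 0.6200.
FeO fraction = (0.6200 × 71.844) / 220.329 = 44.543/220.329 = 0.2022.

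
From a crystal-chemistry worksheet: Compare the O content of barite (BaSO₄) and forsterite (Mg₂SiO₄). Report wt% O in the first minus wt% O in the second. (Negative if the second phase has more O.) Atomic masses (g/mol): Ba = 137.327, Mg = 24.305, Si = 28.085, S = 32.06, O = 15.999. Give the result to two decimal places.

-18.07 percentage points

First mineral: 63.996 g O in 233.383 g formula = 27.42 wt% O.
Second mineral: 63.996 g O in 140.691 g formula = 45.49 wt% O.
27.42% − 45.49% gives a difference of -18.07 percentage points.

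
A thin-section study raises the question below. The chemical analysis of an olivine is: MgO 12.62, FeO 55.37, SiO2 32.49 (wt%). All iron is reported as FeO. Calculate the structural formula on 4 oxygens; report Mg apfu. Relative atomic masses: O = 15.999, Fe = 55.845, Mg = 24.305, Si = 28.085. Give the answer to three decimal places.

MgO: 12.62/40.304 = 0.31312 mol → 0.31312 mol Mg, 0.31312 mol O.
FeO: 55.37/71.844 = 0.77070 mol → 0.77070 mol Fe, 0.77070 mol O.
SiO2: 32.49/60.083 = 0.54075 mol → 0.54075 mol Si, 1.08150 mol O.
Total oxygen = 2.16532 mol. Normalization factor = 4/2.16532 = 1.84730.
Mg per 4 O = 0.31312 × 1.84730 = 0.578.

0.578 Mg apfu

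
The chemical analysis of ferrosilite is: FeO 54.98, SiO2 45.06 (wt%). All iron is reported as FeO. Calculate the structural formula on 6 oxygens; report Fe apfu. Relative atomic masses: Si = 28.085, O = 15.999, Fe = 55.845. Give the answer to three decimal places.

FeO (M=71.844): mol = 0.76527; Fe = 0.76527, O = 0.76527.
SiO2 (M=60.083): mol = 0.74996; Si = 0.74996, O = 1.49992.
ΣO = 2.26519; factor = 6/ΣO = 2.64878.
Fe apfu = 0.76527 × 2.64878 = 2.027.

2.027 Fe apfu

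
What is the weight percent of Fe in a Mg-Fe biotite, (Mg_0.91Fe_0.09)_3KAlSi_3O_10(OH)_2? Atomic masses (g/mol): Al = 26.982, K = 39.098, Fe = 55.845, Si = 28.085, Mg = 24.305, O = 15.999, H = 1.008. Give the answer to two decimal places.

M((Mg_0.91Fe_0.09)_3KAlSi_3O_10(OH)_2) = 425.770 g/mol.
Fe contributes 0.27 × 55.845 = 15.078 g per mole.
15.078/425.770 = 0.0354 → 3.54%.

3.54 weight percent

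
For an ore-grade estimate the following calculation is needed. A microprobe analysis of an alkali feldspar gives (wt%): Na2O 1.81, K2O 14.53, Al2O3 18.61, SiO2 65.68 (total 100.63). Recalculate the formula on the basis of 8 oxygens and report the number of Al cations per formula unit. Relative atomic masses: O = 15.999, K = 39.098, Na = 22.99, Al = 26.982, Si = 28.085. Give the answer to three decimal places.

Na2O (M=61.979): mol = 0.02920; Na = 0.05840, O = 0.02920.
K2O (M=94.195): mol = 0.15425; K = 0.30850, O = 0.15425.
Al2O3 (M=101.961): mol = 0.18252; Al = 0.36504, O = 0.54756.
SiO2 (M=60.083): mol = 1.09315; Si = 1.09315, O = 2.18630.
ΣO = 2.91731; factor = 8/ΣO = 2.74225.
Al apfu = 0.36504 × 2.74225 = 1.001.

1.001 Al apfu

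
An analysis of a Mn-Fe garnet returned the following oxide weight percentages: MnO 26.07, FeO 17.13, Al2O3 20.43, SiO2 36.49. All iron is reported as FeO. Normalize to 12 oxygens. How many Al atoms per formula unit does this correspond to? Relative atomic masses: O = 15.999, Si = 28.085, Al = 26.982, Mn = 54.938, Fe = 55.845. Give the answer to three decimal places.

26.07 wt% MnO ÷ 70.937 g/mol = 0.36751 mol, giving 0.36751 Mn and 0.36751 O.
17.13 wt% FeO ÷ 71.844 g/mol = 0.23843 mol, giving 0.23843 Fe and 0.23843 O.
20.43 wt% Al2O3 ÷ 101.961 g/mol = 0.20037 mol, giving 0.40074 Al and 0.60111 O.
36.49 wt% SiO2 ÷ 60.083 g/mol = 0.60733 mol, giving 0.60733 Si and 1.21466 O.
Oxygen sums to 2.42171; scaling by 12/2.42171 = 4.95518 puts the formula on 12 O.
Al: 0.40074 × 4.95518 = 1.986 atoms per formula unit.

1.986 Al apfu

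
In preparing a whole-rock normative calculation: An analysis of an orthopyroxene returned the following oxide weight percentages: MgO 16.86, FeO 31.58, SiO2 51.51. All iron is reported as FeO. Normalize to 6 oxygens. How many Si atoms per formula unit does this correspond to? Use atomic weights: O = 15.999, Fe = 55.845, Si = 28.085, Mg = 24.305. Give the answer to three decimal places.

MgO (M=40.304): mol = 0.41832; Mg = 0.41832, O = 0.41832.
FeO (M=71.844): mol = 0.43956; Fe = 0.43956, O = 0.43956.
SiO2 (M=60.083): mol = 0.85731; Si = 0.85731, O = 1.71462.
ΣO = 2.57250; factor = 6/ΣO = 2.33236.
Si apfu = 0.85731 × 2.33236 = 2.000.

2.000 Si apfu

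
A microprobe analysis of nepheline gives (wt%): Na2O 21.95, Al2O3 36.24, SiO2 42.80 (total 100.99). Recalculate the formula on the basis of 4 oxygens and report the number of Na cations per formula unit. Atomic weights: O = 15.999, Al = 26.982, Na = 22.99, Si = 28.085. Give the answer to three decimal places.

21.95 wt% Na2O ÷ 61.979 g/mol = 0.35415 mol, giving 0.70830 Na and 0.35415 O.
36.24 wt% Al2O3 ÷ 101.961 g/mol = 0.35543 mol, giving 0.71086 Al and 1.06629 O.
42.80 wt% SiO2 ÷ 60.083 g/mol = 0.71235 mol, giving 0.71235 Si and 1.42470 O.
Oxygen sums to 2.84514; scaling by 4/2.84514 = 1.40591 puts the formula on 4 O.
Na: 0.70830 × 1.40591 = 0.996 atoms per formula unit.

0.996 Na apfu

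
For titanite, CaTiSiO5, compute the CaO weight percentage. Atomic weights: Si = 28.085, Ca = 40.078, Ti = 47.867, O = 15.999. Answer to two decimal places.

28.61 wt%

Formula mass = 196.025 g/mol.
1 Ca → 1.0000 mol CaO per formula unit; M(CaO) = 56.077, so CaO mass = 56.077 g.
56.077/196.025 × 100 = 28.61 wt%.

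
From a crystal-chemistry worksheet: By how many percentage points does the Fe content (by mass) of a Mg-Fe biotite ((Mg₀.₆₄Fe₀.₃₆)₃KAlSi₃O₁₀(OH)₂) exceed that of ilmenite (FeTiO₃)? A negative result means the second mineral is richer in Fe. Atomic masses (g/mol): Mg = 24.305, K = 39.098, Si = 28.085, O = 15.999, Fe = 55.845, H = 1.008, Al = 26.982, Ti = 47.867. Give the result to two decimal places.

M((Mg₀.₆₄Fe₀.₃₆)₃KAlSi₃O₁₀(OH)₂) = 451.317 g/mol, so wt% Fe = 60.313/451.317 × 100 = 13.36%.
M(FeTiO₃) = 151.709 g/mol, so wt% Fe = 55.845/151.709 × 100 = 36.81%.
13.36 − 36.81 = -23.45 pp.

-23.45 percentage points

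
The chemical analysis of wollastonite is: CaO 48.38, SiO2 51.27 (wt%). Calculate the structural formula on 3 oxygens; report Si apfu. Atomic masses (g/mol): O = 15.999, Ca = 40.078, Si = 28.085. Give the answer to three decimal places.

CaO (M=56.077): mol = 0.86274; Ca = 0.86274, O = 0.86274.
SiO2 (M=60.083): mol = 0.85332; Si = 0.85332, O = 1.70664.
ΣO = 2.56938; factor = 3/ΣO = 1.16760.
Si apfu = 0.85332 × 1.16760 = 0.996.

0.996 Si apfu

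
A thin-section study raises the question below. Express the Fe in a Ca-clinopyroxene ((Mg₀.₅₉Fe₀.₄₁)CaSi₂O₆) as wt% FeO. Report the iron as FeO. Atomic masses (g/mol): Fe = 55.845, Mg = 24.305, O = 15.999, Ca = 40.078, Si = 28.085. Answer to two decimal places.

12.84 wt%

Molar mass of (Mg₀.₅₉Fe₀.₄₁)CaSi₂O₆ = 0.59*24.305 + 0.41*55.845 + 1*40.078 + 2*28.085 + 6*15.999 = 229.478 g/mol.
Each formula unit contains 0.41 Fe, equivalent to 0.41/1 = 0.4100 mol FeO.
M(FeO) = 1×55.845 + 1×15.999 = 71.844 g/mol.
Mass of FeO per formula unit = 0.4100 × 71.844 = 29.456 g.
FeO wt% = 29.456 / 229.478 × 100 = 12.84%.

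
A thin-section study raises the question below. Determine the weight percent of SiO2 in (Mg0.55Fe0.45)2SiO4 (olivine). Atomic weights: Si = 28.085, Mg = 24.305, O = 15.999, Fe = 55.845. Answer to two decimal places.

35.54 wt%

M((Mg0.55Fe0.45)2SiO4) = 169.077 g/mol; M(SiO2) = 60.083 g/mol.
Moles SiO2 per formula unit = 1 Si ÷ 1 = 1.0000.
SiO2 fraction = (1.0000 × 60.083) / 169.077 = 60.083/169.077 = 0.3554.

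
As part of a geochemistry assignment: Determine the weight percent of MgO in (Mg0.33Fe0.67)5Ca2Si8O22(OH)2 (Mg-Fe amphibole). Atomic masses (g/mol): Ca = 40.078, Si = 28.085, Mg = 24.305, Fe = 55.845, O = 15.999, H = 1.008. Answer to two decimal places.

Molar mass of (Mg0.33Fe0.67)5Ca2Si8O22(OH)2 = 1.65×24.305 + 3.35×55.845 + 2×40.078 + 8×28.085 + 24×15.999 + 2×1.008 = 918.012 g/mol.
Each formula unit contains 1.65 Mg, equivalent to 1.65/1 = 1.6500 mol MgO.
M(MgO) = 1×24.305 + 1×15.999 = 40.304 g/mol.
Mass of MgO per formula unit = 1.6500 × 40.304 = 66.502 g.
MgO wt% = 66.502 / 918.012 × 100 = 7.24%.

7.24 wt%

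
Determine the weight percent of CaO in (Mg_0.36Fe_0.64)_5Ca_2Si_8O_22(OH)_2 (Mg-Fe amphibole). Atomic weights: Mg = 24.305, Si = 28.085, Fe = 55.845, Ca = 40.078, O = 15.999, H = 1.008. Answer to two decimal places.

Formula mass = 913.281 g/mol.
2 Ca → 2.0000 mol CaO per formula unit; M(CaO) = 56.077, so CaO mass = 112.154 g.
112.154/913.281 × 100 = 12.28 wt%.

12.28 wt%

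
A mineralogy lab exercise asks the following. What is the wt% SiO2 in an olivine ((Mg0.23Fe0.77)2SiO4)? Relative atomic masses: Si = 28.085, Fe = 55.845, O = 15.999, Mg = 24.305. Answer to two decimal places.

31.75 wt%

Formula mass = 189.263 g/mol.
1 Si → 1.0000 mol SiO2 per formula unit; M(SiO2) = 60.083, so SiO2 mass = 60.083 g.
60.083/189.263 × 100 = 31.75 wt%.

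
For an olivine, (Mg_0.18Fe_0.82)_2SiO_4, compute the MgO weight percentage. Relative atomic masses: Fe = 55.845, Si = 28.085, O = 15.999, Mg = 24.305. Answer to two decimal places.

Molar mass of (Mg_0.18Fe_0.82)_2SiO_4 = 0.36×24.305 + 1.64×55.845 + 1×28.085 + 4×15.999 = 192.417 g/mol.
Each formula unit contains 0.36 Mg, equivalent to 0.36/1 = 0.3600 mol MgO.
M(MgO) = 1×24.305 + 1×15.999 = 40.304 g/mol.
Mass of MgO per formula unit = 0.3600 × 40.304 = 14.509 g.
MgO wt% = 14.509 / 192.417 × 100 = 7.54%.

7.54 wt%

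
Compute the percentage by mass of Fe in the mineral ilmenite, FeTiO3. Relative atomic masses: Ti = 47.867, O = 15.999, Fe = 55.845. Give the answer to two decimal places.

36.81 mass %

Molar mass of FeTiO3: 1*55.845 + 1*47.867 + 3*15.999 = 151.709 g/mol.
Mass of Fe per formula unit: 1 × 55.845 = 55.845 g.
Weight fraction Fe = 55.845 / 151.709 = 0.3681.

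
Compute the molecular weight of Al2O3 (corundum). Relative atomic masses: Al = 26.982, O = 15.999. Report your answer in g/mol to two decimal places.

The formula mass is the sum 2·26.982 + 3·15.999.

101.96 g/mol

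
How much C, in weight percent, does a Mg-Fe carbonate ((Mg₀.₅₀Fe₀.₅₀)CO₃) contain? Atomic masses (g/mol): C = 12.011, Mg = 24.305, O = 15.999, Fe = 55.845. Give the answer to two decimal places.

12.00 weight percent

Molar mass of (Mg₀.₅₀Fe₀.₅₀)CO₃: 0.50×24.305 + 0.50×55.845 + 1×12.011 + 3×15.999 = 100.083 g/mol.
Mass of C per formula unit: 1 × 12.011 = 12.011 g.
Weight fraction C = 12.011 / 100.083 = 0.1200.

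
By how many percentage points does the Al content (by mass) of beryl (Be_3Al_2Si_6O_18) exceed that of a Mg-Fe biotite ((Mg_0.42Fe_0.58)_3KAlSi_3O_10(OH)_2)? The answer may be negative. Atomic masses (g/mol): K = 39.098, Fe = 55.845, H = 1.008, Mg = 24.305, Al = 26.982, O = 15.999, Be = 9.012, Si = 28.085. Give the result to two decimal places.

Al in Be_3Al_2Si_6O_18: molar mass 537.492 g/mol; 2×26.982 = 53.964 g → 10.04 wt%.
Al in (Mg_0.42Fe_0.58)_3KAlSi_3O_10(OH)_2: molar mass 472.134 g/mol; 1×26.982 = 26.982 g → 5.71 wt%.
Difference = 10.04 − 5.71 = 4.33 percentage points.

4.33 percentage points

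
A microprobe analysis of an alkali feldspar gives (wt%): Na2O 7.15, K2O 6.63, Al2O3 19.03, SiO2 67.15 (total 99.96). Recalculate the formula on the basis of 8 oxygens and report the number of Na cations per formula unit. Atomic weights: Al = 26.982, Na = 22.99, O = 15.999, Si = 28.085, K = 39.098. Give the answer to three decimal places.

0.619 Na apfu

7.15 wt% Na2O ÷ 61.979 g/mol = 0.11536 mol, giving 0.23072 Na and 0.11536 O.
6.63 wt% K2O ÷ 94.195 g/mol = 0.07039 mol, giving 0.14078 K and 0.07039 O.
19.03 wt% Al2O3 ÷ 101.961 g/mol = 0.18664 mol, giving 0.37328 Al and 0.55992 O.
67.15 wt% SiO2 ÷ 60.083 g/mol = 1.11762 mol, giving 1.11762 Si and 2.23524 O.
Oxygen sums to 2.98091; scaling by 8/2.98091 = 2.68374 puts the formula on 8 O.
Na: 0.23072 × 2.68374 = 0.619 atoms per formula unit.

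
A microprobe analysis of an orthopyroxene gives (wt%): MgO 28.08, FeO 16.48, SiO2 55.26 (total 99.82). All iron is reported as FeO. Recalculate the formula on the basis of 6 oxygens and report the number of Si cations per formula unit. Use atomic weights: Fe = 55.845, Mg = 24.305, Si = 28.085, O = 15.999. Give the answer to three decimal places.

1.995 Si apfu

MgO: 28.08/40.304 = 0.69671 mol → 0.69671 mol Mg, 0.69671 mol O.
FeO: 16.48/71.844 = 0.22939 mol → 0.22939 mol Fe, 0.22939 mol O.
SiO2: 55.26/60.083 = 0.91973 mol → 0.91973 mol Si, 1.83946 mol O.
Total oxygen = 2.76556 mol. Normalization factor = 6/2.76556 = 2.16954.
Si per 6 O = 0.91973 × 2.16954 = 1.995.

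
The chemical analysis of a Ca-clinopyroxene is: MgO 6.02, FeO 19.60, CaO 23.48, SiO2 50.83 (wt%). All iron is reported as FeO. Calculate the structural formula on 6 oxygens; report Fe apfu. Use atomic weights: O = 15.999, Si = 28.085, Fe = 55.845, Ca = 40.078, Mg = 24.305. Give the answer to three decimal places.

0.646 Fe apfu

MgO: 6.02/40.304 = 0.14936 mol → 0.14936 mol Mg, 0.14936 mol O.
FeO: 19.60/71.844 = 0.27281 mol → 0.27281 mol Fe, 0.27281 mol O.
CaO: 23.48/56.077 = 0.41871 mol → 0.41871 mol Ca, 0.41871 mol O.
SiO2: 50.83/60.083 = 0.84600 mol → 0.84600 mol Si, 1.69200 mol O.
Total oxygen = 2.53288 mol. Normalization factor = 6/2.53288 = 2.36884.
Fe per 6 O = 0.27281 × 2.36884 = 0.646.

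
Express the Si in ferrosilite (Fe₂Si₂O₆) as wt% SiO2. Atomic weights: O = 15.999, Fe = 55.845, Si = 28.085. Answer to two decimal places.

Formula mass = 263.854 g/mol.
2 Si → 2.0000 mol SiO2 per formula unit; M(SiO2) = 60.083, so SiO2 mass = 120.166 g.
120.166/263.854 × 100 = 45.54 wt%.

45.54 wt%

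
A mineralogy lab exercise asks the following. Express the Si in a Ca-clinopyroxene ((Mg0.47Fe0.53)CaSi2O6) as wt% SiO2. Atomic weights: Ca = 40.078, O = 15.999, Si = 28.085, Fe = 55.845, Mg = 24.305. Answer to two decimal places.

Molar mass of (Mg0.47Fe0.53)CaSi2O6 = 0.47·24.305 + 0.53·55.845 + 1·40.078 + 2·28.085 + 6·15.999 = 233.263 g/mol.
Each formula unit contains 2 Si, equivalent to 2/1 = 2.0000 mol SiO2.
M(SiO2) = 1×28.085 + 2×15.999 = 60.083 g/mol.
Mass of SiO2 per formula unit = 2.0000 × 60.083 = 120.166 g.
SiO2 wt% = 120.166 / 233.263 × 100 = 51.52%.

51.52 wt%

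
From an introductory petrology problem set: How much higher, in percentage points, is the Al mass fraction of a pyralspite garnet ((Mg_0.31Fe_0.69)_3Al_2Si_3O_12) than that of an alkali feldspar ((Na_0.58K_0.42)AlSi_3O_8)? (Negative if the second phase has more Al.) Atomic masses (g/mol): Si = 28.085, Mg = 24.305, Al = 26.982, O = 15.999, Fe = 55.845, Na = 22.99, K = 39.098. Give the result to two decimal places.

M((Mg_0.31Fe_0.69)_3Al_2Si_3O_12) = 468.410 g/mol, so wt% Al = 53.964/468.410 × 100 = 11.52%.
M((Na_0.58K_0.42)AlSi_3O_8) = 268.984 g/mol, so wt% Al = 26.982/268.984 × 100 = 10.03%.
11.52 − 10.03 = 1.49 pp.

1.49 percentage points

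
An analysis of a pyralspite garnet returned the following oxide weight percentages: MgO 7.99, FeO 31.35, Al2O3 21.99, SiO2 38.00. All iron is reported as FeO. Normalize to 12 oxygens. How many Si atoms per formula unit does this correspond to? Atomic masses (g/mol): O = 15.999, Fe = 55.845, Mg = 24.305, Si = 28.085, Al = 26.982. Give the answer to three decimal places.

2.980 Si apfu

MgO: 7.99/40.304 = 0.19824 mol → 0.19824 mol Mg, 0.19824 mol O.
FeO: 31.35/71.844 = 0.43636 mol → 0.43636 mol Fe, 0.43636 mol O.
Al2O3: 21.99/101.961 = 0.21567 mol → 0.43134 mol Al, 0.64701 mol O.
SiO2: 38.00/60.083 = 0.63246 mol → 0.63246 mol Si, 1.26492 mol O.
Total oxygen = 2.54653 mol. Normalization factor = 12/2.54653 = 4.71229.
Si per 12 O = 0.63246 × 4.71229 = 2.980.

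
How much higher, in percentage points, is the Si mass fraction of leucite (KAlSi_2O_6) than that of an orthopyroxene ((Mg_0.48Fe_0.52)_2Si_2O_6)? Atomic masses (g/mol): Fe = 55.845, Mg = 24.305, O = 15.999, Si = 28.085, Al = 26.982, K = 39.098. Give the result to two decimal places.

First mineral: 56.170 g Si in 218.244 g formula = 25.74 wt% Si.
Second mineral: 56.170 g Si in 233.576 g formula = 24.05 wt% Si.
25.74% − 24.05% gives a difference of 1.69 percentage points.

1.69 percentage points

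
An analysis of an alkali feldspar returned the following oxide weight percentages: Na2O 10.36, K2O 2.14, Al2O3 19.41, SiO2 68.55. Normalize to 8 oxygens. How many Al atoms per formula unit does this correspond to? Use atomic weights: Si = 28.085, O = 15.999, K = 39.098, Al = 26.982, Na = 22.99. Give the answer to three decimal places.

Na2O: 10.36/61.979 = 0.16715 mol → 0.33430 mol Na, 0.16715 mol O.
K2O: 2.14/94.195 = 0.02272 mol → 0.04544 mol K, 0.02272 mol O.
Al2O3: 19.41/101.961 = 0.19037 mol → 0.38074 mol Al, 0.57111 mol O.
SiO2: 68.55/60.083 = 1.14092 mol → 1.14092 mol Si, 2.28184 mol O.
Total oxygen = 3.04282 mol. Normalization factor = 8/3.04282 = 2.62914.
Al per 8 O = 0.38074 × 2.62914 = 1.001.

1.001 Al apfu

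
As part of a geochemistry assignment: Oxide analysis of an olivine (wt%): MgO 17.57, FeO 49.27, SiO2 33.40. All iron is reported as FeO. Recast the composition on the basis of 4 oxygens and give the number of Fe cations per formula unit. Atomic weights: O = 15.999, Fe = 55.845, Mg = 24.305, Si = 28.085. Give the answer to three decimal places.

MgO (M=40.304): mol = 0.43594; Mg = 0.43594, O = 0.43594.
FeO (M=71.844): mol = 0.68579; Fe = 0.68579, O = 0.68579.
SiO2 (M=60.083): mol = 0.55590; Si = 0.55590, O = 1.11180.
ΣO = 2.23353; factor = 4/ΣO = 1.79089.
Fe apfu = 0.68579 × 1.79089 = 1.228.

1.228 Fe apfu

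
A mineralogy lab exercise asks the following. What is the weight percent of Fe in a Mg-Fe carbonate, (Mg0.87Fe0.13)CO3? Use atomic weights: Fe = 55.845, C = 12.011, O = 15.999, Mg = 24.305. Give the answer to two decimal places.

M((Mg0.87Fe0.13)CO3) = 88.413 g/mol.
Fe contributes 0.13 × 55.845 = 7.260 g per mole.
7.260/88.413 = 0.0821 → 8.21%.

8.21 wt%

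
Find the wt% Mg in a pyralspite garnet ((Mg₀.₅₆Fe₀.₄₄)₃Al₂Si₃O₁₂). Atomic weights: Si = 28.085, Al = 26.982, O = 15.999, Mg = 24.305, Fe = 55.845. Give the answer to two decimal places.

9.18 wt%

M((Mg₀.₅₆Fe₀.₄₄)₃Al₂Si₃O₁₂) = 444.755 g/mol.
Mg contributes 1.68 × 24.305 = 40.832 g per mole.
40.832/444.755 = 0.0918 → 9.18%.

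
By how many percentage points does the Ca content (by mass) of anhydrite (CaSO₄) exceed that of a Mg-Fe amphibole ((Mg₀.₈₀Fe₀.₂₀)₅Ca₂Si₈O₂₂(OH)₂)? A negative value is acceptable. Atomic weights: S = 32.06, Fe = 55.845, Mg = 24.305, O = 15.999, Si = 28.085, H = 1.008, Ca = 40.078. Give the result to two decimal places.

M(CaSO₄) = 136.134 g/mol, so wt% Ca = 40.078/136.134 × 100 = 29.44%.
M((Mg₀.₈₀Fe₀.₂₀)₅Ca₂Si₈O₂₂(OH)₂) = 843.893 g/mol, so wt% Ca = 80.156/843.893 × 100 = 9.50%.
29.44 − 9.50 = 19.94 pp.

19.94 percentage points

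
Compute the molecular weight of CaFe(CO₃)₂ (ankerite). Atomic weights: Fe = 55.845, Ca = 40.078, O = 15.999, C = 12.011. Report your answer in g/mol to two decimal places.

M = 1×40.078 + 1×55.845 + 2×12.011 + 6×15.999

215.94 g/mol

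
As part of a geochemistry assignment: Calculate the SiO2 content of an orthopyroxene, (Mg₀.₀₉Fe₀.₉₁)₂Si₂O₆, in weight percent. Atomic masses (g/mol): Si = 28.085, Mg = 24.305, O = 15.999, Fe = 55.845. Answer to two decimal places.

Formula mass = 258.177 g/mol.
2 Si → 2.0000 mol SiO2 per formula unit; M(SiO2) = 60.083, so SiO2 mass = 120.166 g.
120.166/258.177 × 100 = 46.54 wt%.

46.54 wt%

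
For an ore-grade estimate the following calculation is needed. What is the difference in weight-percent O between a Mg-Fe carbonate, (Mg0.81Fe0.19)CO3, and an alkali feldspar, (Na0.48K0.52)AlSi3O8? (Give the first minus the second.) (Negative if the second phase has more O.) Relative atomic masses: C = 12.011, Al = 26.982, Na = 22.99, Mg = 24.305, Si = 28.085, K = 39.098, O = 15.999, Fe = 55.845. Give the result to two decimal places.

5.85 percentage points

M((Mg0.81Fe0.19)CO3) = 90.306 g/mol, so wt% O = 47.997/90.306 × 100 = 53.15%.
M((Na0.48K0.52)AlSi3O8) = 270.595 g/mol, so wt% O = 127.992/270.595 × 100 = 47.30%.
53.15 − 47.30 = 5.85 pp.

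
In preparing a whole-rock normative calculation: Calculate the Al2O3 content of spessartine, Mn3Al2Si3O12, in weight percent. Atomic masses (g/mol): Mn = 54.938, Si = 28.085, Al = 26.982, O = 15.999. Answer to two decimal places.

Molar mass of Mn3Al2Si3O12 = 3×54.938 + 2×26.982 + 3×28.085 + 12×15.999 = 495.021 g/mol.
Each formula unit contains 2 Al, equivalent to 2/2 = 1.0000 mol Al2O3.
M(Al2O3) = 2×26.982 + 3×15.999 = 101.961 g/mol.
Mass of Al2O3 per formula unit = 1.0000 × 101.961 = 101.961 g.
Al2O3 wt% = 101.961 / 495.021 × 100 = 20.60%.

20.60 wt%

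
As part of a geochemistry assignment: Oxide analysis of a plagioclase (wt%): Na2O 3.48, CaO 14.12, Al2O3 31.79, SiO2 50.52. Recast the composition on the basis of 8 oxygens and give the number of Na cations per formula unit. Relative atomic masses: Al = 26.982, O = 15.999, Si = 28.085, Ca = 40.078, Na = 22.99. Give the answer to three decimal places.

Na2O (M=61.979): mol = 0.05615; Na = 0.11230, O = 0.05615.
CaO (M=56.077): mol = 0.25180; Ca = 0.25180, O = 0.25180.
Al2O3 (M=101.961): mol = 0.31179; Al = 0.62358, O = 0.93537.
SiO2 (M=60.083): mol = 0.84084; Si = 0.84084, O = 1.68168.
ΣO = 2.92500; factor = 8/ΣO = 2.73504.
Na apfu = 0.11230 × 2.73504 = 0.307.

0.307 Na apfu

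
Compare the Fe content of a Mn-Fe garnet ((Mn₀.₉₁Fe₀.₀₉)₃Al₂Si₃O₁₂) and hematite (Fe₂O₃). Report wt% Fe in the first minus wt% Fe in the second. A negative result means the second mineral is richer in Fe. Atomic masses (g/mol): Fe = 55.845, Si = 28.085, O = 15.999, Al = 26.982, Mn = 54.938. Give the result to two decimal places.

-66.90 percentage points

M((Mn₀.₉₁Fe₀.₀₉)₃Al₂Si₃O₁₂) = 495.266 g/mol, so wt% Fe = 15.078/495.266 × 100 = 3.04%.
M(Fe₂O₃) = 159.687 g/mol, so wt% Fe = 111.690/159.687 × 100 = 69.94%.
3.04 − 69.94 = -66.90 pp.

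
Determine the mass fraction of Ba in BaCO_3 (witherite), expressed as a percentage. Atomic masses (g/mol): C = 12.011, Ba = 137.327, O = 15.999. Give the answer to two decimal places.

M(BaCO_3) = 197.335 g/mol.
Ba contributes 1 × 137.327 = 137.327 g per mole.
137.327/197.335 = 0.6959 → 69.59%.

69.59 mass %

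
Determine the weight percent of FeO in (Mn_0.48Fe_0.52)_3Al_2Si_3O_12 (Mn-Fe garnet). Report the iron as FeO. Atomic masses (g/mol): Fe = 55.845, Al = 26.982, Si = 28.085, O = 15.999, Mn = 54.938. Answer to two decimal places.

22.58 wt%

Formula mass = 496.436 g/mol.
1.56 Fe → 1.5600 mol FeO per formula unit; M(FeO) = 71.844, so FeO mass = 112.077 g.
112.077/496.436 × 100 = 22.58 wt%.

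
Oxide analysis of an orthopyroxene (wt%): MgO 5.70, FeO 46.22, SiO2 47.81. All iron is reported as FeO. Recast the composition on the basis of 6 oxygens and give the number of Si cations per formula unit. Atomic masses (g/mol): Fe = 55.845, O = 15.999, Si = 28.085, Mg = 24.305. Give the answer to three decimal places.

MgO (M=40.304): mol = 0.14143; Mg = 0.14143, O = 0.14143.
FeO (M=71.844): mol = 0.64334; Fe = 0.64334, O = 0.64334.
SiO2 (M=60.083): mol = 0.79573; Si = 0.79573, O = 1.59146.
ΣO = 2.37623; factor = 6/ΣO = 2.52501.
Si apfu = 0.79573 × 2.52501 = 2.009.

2.009 Si apfu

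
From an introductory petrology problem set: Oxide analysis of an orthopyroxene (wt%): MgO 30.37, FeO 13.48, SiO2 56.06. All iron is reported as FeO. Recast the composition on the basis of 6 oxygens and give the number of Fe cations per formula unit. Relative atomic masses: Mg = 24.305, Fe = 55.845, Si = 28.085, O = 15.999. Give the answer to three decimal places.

MgO (M=40.304): mol = 0.75352; Mg = 0.75352, O = 0.75352.
FeO (M=71.844): mol = 0.18763; Fe = 0.18763, O = 0.18763.
SiO2 (M=60.083): mol = 0.93304; Si = 0.93304, O = 1.86608.
ΣO = 2.80723; factor = 6/ΣO = 2.13734.
Fe apfu = 0.18763 × 2.13734 = 0.401.

0.401 Fe apfu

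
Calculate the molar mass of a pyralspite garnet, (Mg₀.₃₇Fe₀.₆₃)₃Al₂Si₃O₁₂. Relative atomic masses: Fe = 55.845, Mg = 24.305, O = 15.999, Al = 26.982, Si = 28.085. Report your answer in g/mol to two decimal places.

462.73 g/mol

M = 1.11(24.305) + 1.89(55.845) + 2(26.982) + 3(28.085) + 12(15.999)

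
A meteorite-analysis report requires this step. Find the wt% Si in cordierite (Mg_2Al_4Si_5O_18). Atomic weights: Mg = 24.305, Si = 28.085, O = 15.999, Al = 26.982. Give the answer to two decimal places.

M(Mg_2Al_4Si_5O_18) = 584.945 g/mol.
Si contributes 5 × 28.085 = 140.425 g per mole.
140.425/584.945 = 0.2401 → 24.01%.

24.01 mass %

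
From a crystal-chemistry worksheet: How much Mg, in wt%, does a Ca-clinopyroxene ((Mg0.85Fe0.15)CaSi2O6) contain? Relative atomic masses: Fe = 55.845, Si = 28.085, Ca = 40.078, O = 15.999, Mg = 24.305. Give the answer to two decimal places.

9.34 wt%

M((Mg0.85Fe0.15)CaSi2O6) = 221.278 g/mol.
Mg contributes 0.85 × 24.305 = 20.659 g per mole.
20.659/221.278 = 0.0934 → 9.34%.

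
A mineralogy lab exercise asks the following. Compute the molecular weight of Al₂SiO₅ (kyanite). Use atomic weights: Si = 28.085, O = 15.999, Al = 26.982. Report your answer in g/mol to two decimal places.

162.04 g/mol

M = 2·26.982 + 1·28.085 + 5·15.999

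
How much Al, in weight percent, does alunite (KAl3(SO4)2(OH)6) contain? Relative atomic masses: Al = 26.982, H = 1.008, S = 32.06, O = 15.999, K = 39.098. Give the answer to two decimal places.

Formula mass = 1×39.098 + 3×26.982 + 2×32.06 + 14×15.999 + 6×1.008 = 414.198 g/mol, of which 80.946 g is Al.
So Al makes up 80.946/414.198 = 0.1954 of the mass, i.e. 19.54%.

19.54 weight percent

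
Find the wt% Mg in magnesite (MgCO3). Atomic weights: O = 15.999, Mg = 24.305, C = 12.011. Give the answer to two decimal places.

28.83 mass %

Formula mass = 1·24.305 + 1·12.011 + 3·15.999 = 84.313 g/mol, of which 24.305 g is Mg.
So Mg makes up 24.305/84.313 = 0.2883 of the mass, i.e. 28.83%.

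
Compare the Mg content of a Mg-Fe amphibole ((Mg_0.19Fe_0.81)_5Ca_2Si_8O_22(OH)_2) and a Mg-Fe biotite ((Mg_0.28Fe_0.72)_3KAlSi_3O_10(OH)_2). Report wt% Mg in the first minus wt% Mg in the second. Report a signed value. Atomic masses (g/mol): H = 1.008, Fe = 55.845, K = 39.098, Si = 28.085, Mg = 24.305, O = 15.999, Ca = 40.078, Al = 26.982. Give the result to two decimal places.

-1.75 percentage points

Mg in (Mg_0.19Fe_0.81)_5Ca_2Si_8O_22(OH)_2: molar mass 940.090 g/mol; 0.95×24.305 = 23.090 g → 2.46 wt%.
Mg in (Mg_0.28Fe_0.72)_3KAlSi_3O_10(OH)_2: molar mass 485.380 g/mol; 0.84×24.305 = 20.416 g → 4.21 wt%.
Difference = 2.46 − 4.21 = -1.75 percentage points.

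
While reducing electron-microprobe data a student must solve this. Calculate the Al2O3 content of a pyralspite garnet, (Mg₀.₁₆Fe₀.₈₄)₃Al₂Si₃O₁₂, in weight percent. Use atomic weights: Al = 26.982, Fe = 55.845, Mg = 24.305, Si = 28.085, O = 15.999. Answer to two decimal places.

Formula mass = 482.603 g/mol.
2 Al → 1.0000 mol Al2O3 per formula unit; M(Al2O3) = 101.961, so Al2O3 mass = 101.961 g.
101.961/482.603 × 100 = 21.13 wt%.

21.13 wt%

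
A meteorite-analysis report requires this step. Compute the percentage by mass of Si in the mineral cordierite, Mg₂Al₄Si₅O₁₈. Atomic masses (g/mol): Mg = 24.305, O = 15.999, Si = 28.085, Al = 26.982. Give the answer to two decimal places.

M(Mg₂Al₄Si₅O₁₈) = 584.945 g/mol.
Si contributes 5 × 28.085 = 140.425 g per mole.
140.425/584.945 = 0.2401 → 24.01%.

24.01 mass %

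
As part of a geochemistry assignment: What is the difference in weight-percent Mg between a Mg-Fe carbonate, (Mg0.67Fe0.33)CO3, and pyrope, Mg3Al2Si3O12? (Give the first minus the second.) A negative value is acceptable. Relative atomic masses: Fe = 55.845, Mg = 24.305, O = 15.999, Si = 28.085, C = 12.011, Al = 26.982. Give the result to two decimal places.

-0.90 percentage points

M((Mg0.67Fe0.33)CO3) = 94.721 g/mol, so wt% Mg = 16.284/94.721 × 100 = 17.19%.
M(Mg3Al2Si3O12) = 403.122 g/mol, so wt% Mg = 72.915/403.122 × 100 = 18.09%.
17.19 − 18.09 = -0.90 pp.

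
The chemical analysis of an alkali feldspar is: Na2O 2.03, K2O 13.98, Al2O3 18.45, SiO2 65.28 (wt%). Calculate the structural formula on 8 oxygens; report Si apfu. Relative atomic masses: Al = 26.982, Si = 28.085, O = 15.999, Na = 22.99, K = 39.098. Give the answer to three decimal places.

3.000 Si apfu

2.03 wt% Na2O ÷ 61.979 g/mol = 0.03275 mol, giving 0.06550 Na and 0.03275 O.
13.98 wt% K2O ÷ 94.195 g/mol = 0.14842 mol, giving 0.29684 K and 0.14842 O.
18.45 wt% Al2O3 ÷ 101.961 g/mol = 0.18095 mol, giving 0.36190 Al and 0.54285 O.
65.28 wt% SiO2 ÷ 60.083 g/mol = 1.08650 mol, giving 1.08650 Si and 2.17300 O.
Oxygen sums to 2.89702; scaling by 8/2.89702 = 2.76146 puts the formula on 8 O.
Si: 1.08650 × 2.76146 = 3.000 atoms per formula unit.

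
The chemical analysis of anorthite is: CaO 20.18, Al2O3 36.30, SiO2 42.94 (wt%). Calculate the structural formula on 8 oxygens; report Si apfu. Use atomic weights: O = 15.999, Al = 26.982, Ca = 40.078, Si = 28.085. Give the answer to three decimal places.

2.001 Si apfu

20.18 wt% CaO ÷ 56.077 g/mol = 0.35986 mol, giving 0.35986 Ca and 0.35986 O.
36.30 wt% Al2O3 ÷ 101.961 g/mol = 0.35602 mol, giving 0.71204 Al and 1.06806 O.
42.94 wt% SiO2 ÷ 60.083 g/mol = 0.71468 mol, giving 0.71468 Si and 1.42936 O.
Oxygen sums to 2.85728; scaling by 8/2.85728 = 2.79987 puts the formula on 8 O.
Si: 0.71468 × 2.79987 = 2.001 atoms per formula unit.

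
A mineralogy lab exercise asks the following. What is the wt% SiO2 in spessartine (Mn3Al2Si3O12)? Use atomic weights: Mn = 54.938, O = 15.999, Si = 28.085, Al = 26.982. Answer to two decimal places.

36.41 wt%

M(Mn3Al2Si3O12) = 495.021 g/mol; M(SiO2) = 60.083 g/mol.
Moles SiO2 per formula unit = 3 Si ÷ 1 = 3.0000.
SiO2 fraction = (3.0000 × 60.083) / 495.021 = 180.249/495.021 = 0.3641.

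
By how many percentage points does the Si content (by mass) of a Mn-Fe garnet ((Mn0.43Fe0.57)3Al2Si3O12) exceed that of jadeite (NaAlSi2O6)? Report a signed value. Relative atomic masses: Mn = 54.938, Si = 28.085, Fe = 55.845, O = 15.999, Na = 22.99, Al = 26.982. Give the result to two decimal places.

M((Mn0.43Fe0.57)3Al2Si3O12) = 496.572 g/mol, so wt% Si = 84.255/496.572 × 100 = 16.97%.
M(NaAlSi2O6) = 202.136 g/mol, so wt% Si = 56.170/202.136 × 100 = 27.79%.
16.97 − 27.79 = -10.82 pp.

-10.82 percentage points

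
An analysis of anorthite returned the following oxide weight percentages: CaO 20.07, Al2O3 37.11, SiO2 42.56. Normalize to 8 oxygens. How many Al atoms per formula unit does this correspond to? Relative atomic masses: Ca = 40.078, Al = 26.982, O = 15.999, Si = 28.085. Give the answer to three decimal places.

CaO: 20.07/56.077 = 0.35790 mol → 0.35790 mol Ca, 0.35790 mol O.
Al2O3: 37.11/101.961 = 0.36396 mol → 0.72792 mol Al, 1.09188 mol O.
SiO2: 42.56/60.083 = 0.70835 mol → 0.70835 mol Si, 1.41670 mol O.
Total oxygen = 2.86648 mol. Normalization factor = 8/2.86648 = 2.79088.
Al per 8 O = 0.72792 × 2.79088 = 2.032.

2.032 Al apfu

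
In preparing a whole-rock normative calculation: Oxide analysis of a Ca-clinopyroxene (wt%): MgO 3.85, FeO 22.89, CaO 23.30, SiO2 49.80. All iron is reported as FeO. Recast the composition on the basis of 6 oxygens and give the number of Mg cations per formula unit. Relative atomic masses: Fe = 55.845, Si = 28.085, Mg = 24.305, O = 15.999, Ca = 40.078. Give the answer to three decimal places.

0.230 Mg apfu

MgO: 3.85/40.304 = 0.09552 mol → 0.09552 mol Mg, 0.09552 mol O.
FeO: 22.89/71.844 = 0.31861 mol → 0.31861 mol Fe, 0.31861 mol O.
CaO: 23.30/56.077 = 0.41550 mol → 0.41550 mol Ca, 0.41550 mol O.
SiO2: 49.80/60.083 = 0.82885 mol → 0.82885 mol Si, 1.65770 mol O.
Total oxygen = 2.48733 mol. Normalization factor = 6/2.48733 = 2.41223.
Mg per 6 O = 0.09552 × 2.41223 = 0.230.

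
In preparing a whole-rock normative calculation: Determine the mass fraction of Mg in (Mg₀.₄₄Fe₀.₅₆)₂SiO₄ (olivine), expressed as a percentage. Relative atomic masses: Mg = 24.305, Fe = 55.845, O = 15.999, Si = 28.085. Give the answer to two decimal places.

Formula mass = 0.88×24.305 + 1.12×55.845 + 1×28.085 + 4×15.999 = 176.016 g/mol, of which 21.388 g is Mg.
So Mg makes up 21.388/176.016 = 0.1215 of the mass, i.e. 12.15%.

12.15 weight percent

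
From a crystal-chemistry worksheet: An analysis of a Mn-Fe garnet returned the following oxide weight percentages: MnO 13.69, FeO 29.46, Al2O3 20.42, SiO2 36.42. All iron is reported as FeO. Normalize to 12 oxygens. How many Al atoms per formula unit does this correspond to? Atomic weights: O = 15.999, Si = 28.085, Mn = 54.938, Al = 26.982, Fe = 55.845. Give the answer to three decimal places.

1.989 Al apfu

MnO (M=70.937): mol = 0.19299; Mn = 0.19299, O = 0.19299.
FeO (M=71.844): mol = 0.41006; Fe = 0.41006, O = 0.41006.
Al2O3 (M=101.961): mol = 0.20027; Al = 0.40054, O = 0.60081.
SiO2 (M=60.083): mol = 0.60616; Si = 0.60616, O = 1.21232.
ΣO = 2.41618; factor = 12/ΣO = 4.96652.
Al apfu = 0.40054 × 4.96652 = 1.989.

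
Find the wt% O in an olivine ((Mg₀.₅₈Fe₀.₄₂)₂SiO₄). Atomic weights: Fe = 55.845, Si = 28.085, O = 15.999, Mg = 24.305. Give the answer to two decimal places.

Formula mass = 1.16×24.305 + 0.84×55.845 + 1×28.085 + 4×15.999 = 167.185 g/mol, of which 63.996 g is O.
So O makes up 63.996/167.185 = 0.3828 of the mass, i.e. 38.28%.

38.28 weight percent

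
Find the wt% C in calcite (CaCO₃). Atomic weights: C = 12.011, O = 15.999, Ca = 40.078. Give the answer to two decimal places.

12.00 mass %

Molar mass of CaCO₃: 1·40.078 + 1·12.011 + 3·15.999 = 100.086 g/mol.
Mass of C per formula unit: 1 × 12.011 = 12.011 g.
Weight fraction C = 12.011 / 100.086 = 0.1200.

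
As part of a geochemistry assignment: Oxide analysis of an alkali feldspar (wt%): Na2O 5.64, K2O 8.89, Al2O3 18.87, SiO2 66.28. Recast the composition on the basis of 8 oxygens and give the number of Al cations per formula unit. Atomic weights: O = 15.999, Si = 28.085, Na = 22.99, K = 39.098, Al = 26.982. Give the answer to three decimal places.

1.005 Al apfu

Na2O (M=61.979): mol = 0.09100; Na = 0.18200, O = 0.09100.
K2O (M=94.195): mol = 0.09438; K = 0.18876, O = 0.09438.
Al2O3 (M=101.961): mol = 0.18507; Al = 0.37014, O = 0.55521.
SiO2 (M=60.083): mol = 1.10314; Si = 1.10314, O = 2.20628.
ΣO = 2.94687; factor = 8/ΣO = 2.71474.
Al apfu = 0.37014 × 2.71474 = 1.005.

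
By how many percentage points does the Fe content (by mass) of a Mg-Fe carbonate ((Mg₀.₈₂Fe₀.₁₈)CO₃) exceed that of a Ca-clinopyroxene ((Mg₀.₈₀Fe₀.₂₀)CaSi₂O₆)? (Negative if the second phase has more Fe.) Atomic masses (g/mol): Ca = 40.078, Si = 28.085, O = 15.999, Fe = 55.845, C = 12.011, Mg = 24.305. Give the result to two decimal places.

Fe in (Mg₀.₈₂Fe₀.₁₈)CO₃: molar mass 89.990 g/mol; 0.18×55.845 = 10.052 g → 11.17 wt%.
Fe in (Mg₀.₈₀Fe₀.₂₀)CaSi₂O₆: molar mass 222.855 g/mol; 0.20×55.845 = 11.169 g → 5.01 wt%.
Difference = 11.17 − 5.01 = 6.16 percentage points.

6.16 percentage points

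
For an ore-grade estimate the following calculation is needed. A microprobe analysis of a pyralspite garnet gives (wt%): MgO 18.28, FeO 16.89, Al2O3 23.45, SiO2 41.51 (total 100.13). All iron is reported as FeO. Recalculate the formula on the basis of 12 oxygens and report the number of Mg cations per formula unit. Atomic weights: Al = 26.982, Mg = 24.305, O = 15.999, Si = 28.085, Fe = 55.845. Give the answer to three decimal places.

MgO: 18.28/40.304 = 0.45355 mol → 0.45355 mol Mg, 0.45355 mol O.
FeO: 16.89/71.844 = 0.23509 mol → 0.23509 mol Fe, 0.23509 mol O.
Al2O3: 23.45/101.961 = 0.22999 mol → 0.45998 mol Al, 0.68997 mol O.
SiO2: 41.51/60.083 = 0.69088 mol → 0.69088 mol Si, 1.38176 mol O.
Total oxygen = 2.76037 mol. Normalization factor = 12/2.76037 = 4.34724.
Mg per 12 O = 0.45355 × 4.34724 = 1.972.

1.972 Mg apfu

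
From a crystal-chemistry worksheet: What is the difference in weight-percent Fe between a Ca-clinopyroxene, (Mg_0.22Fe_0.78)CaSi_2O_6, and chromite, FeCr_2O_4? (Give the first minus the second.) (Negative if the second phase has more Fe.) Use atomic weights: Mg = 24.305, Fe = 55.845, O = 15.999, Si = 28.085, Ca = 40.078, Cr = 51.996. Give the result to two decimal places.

First mineral: 43.559 g Fe in 241.148 g formula = 18.06 wt% Fe.
Second mineral: 55.845 g Fe in 223.833 g formula = 24.95 wt% Fe.
18.06% − 24.95% gives a difference of -6.89 percentage points.

-6.89 percentage points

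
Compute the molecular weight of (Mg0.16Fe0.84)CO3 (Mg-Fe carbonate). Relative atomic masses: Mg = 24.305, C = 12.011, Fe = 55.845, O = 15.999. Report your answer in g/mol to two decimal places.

Mg: 0.16 × 24.305 = 3.8888
Fe: 0.84 × 55.845 = 46.9098
C: 1 × 12.011 = 12.0110
O: 3 × 15.999 = 47.9970
Summing the contributions gives the formula mass.

110.81 g/mol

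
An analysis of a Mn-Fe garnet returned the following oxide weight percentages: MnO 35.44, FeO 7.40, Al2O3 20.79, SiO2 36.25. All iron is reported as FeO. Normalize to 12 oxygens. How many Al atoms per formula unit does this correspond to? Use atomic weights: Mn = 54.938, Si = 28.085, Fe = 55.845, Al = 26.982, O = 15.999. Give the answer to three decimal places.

2.021 Al apfu

MnO (M=70.937): mol = 0.49960; Mn = 0.49960, O = 0.49960.
FeO (M=71.844): mol = 0.10300; Fe = 0.10300, O = 0.10300.
Al2O3 (M=101.961): mol = 0.20390; Al = 0.40780, O = 0.61170.
SiO2 (M=60.083): mol = 0.60333; Si = 0.60333, O = 1.20666.
ΣO = 2.42096; factor = 12/ΣO = 4.95671.
Al apfu = 0.40780 × 4.95671 = 2.021.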